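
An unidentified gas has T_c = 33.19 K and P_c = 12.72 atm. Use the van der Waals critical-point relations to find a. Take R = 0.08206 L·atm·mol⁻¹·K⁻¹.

From T_c = 8a/(27Rb) and P_c = a/(27b²): a = 27 R² T_c²/(64 P_c).
a = 27×(0.08206)²×(33.19)²/(64×12.72) = 200.28/814.08 = 0.2460 L²·atm/mol²

a ≈ 0.2460 L²·atm/mol²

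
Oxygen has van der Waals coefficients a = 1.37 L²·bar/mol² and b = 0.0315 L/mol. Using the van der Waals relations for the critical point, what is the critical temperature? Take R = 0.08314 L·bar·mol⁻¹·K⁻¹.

T_c ≈ 155.0 K

For a van der Waals gas, T_c = 8a/(27Rb).
T_c = 8×1.37/(27×0.08314×0.0315) = 10.960/0.070711 = 155.0 K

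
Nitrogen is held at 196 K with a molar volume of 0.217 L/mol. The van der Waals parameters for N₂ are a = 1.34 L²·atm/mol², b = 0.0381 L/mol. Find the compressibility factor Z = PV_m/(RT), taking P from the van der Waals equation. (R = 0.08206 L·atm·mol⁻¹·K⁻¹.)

P = RT/(V_m − b) − a/V_m² = (0.08206)(196)/(0.217 − 0.0381) − 1.34/(0.217)²
  = 16.084/0.17890 − 28.457 = 89.905 − 28.457 = 61.448 atm
Z = PV_m/(RT) = (61.448)(0.217)/((0.08206)(196)) = 13.334/16.084 = 0.8290

Z ≈ 0.8290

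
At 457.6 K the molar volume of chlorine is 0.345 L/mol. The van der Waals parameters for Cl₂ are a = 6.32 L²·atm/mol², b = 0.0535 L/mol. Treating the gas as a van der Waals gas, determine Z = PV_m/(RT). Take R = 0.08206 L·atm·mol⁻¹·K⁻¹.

P = RT/(V_m − b) − a/V_m² = (0.08206)(457.6)/(0.345 − 0.0535) − 6.32/(0.345)²
  = 37.551/0.29150 − 53.098 = 128.82 − 53.098 = 75.72 atm
Z = PV_m/(RT) = (75.72)(0.345)/((0.08206)(457.6)) = 26.123/37.551 = 0.6957

Z ≈ 0.6957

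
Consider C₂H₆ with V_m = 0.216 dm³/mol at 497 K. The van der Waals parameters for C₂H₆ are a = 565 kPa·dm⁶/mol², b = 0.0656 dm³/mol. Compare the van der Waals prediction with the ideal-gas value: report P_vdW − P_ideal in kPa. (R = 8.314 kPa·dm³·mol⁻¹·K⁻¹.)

ΔP ≈ -3766 kPa

Ideal: P_ideal = RT/V_m = (8.314)(497)/0.216 = 19129.9 kPa
vdW: P = RT/(V_m − b) − a/V_m² = 4132.06/0.150400 − 565/0.0466560 = 27473.8 − 12109.9 = 15363.9 kPa
ΔP = 15363.9 − 19129.9 = -3766 kPa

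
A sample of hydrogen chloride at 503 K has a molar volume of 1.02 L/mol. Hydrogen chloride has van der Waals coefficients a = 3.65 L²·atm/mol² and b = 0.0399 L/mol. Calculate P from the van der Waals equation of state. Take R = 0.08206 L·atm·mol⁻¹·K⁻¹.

P = RT/(V_m − b) − a/V_m²
RT/(V_m − b) = (0.08206)(503)/(1.02 − 0.0399) = 41.276/0.98010 = 42.114 atm
a/V_m² = 3.65/(1.02)² = 3.5083 atm
P = 42.114 − 3.5083 = 38.61 atm

P ≈ 38.61 atm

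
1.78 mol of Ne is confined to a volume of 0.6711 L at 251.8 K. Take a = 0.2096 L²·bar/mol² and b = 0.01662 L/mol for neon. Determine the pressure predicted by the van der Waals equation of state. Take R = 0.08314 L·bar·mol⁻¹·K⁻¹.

P ≈ 56.61 bar

P = nRT/(V − nb) − a n²/V²
nRT/(V − nb) = (1.78)(0.08314)(251.8)/(0.6711 − 1.78×0.01662) = 37.264/0.64152 = 58.087 bar
a n²/V² = (0.2096)(1.78)²/(0.6711)² = 1.4745 bar
P = 58.087 − 1.4745 = 56.61 bar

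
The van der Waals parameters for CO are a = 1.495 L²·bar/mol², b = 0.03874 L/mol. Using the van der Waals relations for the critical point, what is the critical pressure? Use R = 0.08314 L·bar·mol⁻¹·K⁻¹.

P_c ≈ 36.89 bar

For a van der Waals gas, P_c = a/(27b²).
P_c = 1.495/(27×(0.03874)²) = 1.495/0.040521 = 36.89 bar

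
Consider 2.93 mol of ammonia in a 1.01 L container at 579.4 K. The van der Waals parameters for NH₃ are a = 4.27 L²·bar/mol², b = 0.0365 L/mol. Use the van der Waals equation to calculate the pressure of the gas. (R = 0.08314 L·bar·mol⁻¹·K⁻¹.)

P = nRT/(V − nb) − a n²/V²
nRT/(V − nb) = (2.93)(0.08314)(579.4)/(1.01 − 2.93×0.0365) = 141.14/0.90306 = 156.29 bar
a n²/V² = (4.27)(2.93)²/(1.01)² = 35.935 bar
P = 156.29 − 35.935 = 120.4 bar

P ≈ 120.4 bar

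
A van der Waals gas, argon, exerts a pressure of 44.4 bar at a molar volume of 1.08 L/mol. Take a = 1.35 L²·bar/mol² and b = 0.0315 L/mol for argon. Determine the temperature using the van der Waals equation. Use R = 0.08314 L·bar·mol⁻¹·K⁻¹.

T ≈ 574.5 K

T = (P + a/V_m²)(V_m − b)/R
P + a/V_m² = 44.4 + 1.35/(1.08)² = 45.557 bar
V_m − b = 1.08 − 0.0315 = 1.0485 L/mol
T = (45.557)(1.0485)/0.08314 = 574.5 K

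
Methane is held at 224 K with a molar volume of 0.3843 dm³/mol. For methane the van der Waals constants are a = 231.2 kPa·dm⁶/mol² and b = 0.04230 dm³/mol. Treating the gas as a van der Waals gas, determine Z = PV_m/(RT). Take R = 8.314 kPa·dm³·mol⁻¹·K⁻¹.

P = RT/(V_m − b) − a/V_m² = (8.314)(224)/(0.3843 − 0.04230) − 231.2/(0.3843)²
  = 1862.3/0.34200 − 1565.5 = 5445.3 − 1565.5 = 3879.8 kPa
Z = PV_m/(RT) = (3879.8)(0.3843)/((8.314)(224)) = 1491.0/1862.3 = 0.8006

Z ≈ 0.8006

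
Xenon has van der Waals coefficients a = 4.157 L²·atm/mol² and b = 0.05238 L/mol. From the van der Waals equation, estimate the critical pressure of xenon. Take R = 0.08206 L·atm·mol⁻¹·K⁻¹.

For a van der Waals gas, P_c = a/(27b²).
P_c = 4.157/(27×(0.05238)²) = 4.157/0.074079 = 56.12 atm

P_c ≈ 56.12 atm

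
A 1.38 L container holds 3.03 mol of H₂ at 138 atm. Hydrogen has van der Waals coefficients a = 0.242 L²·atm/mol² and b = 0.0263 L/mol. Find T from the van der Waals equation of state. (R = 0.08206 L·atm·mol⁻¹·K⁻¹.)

T ≈ 727.8 K

T = (P + a n²/V²)(V − nb)/(nR)
P + a n²/V² = 138 + (0.242)(3.03)²/(1.38)² = 139.17 atm
V − nb = 1.38 − (3.03)(0.0263) = 1.3003 L
T = (139.17)(1.3003)/((3.03)(0.08206)) = 727.8 K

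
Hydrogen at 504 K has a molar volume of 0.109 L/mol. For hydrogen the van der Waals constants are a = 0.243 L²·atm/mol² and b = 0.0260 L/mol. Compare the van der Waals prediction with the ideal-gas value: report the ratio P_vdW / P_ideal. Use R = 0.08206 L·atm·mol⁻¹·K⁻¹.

Ideal: P_ideal = RT/V_m = (0.08206)(504)/0.109 = 379.433 atm
vdW: P = RT/(V_m − b) − a/V_m² = 41.3582/0.0830000 − 0.243/0.0118810 = 498.292 − 20.4528 = 477.839 atm
Ratio = 477.839/379.433 = 1.259

P_vdW / P_ideal ≈ 1.259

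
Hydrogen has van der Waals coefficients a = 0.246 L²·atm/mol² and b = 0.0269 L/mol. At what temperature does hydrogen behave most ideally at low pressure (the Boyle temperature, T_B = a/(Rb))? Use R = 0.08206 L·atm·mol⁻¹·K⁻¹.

For a van der Waals gas the second virial coefficient B₂ = b − a/(RT) vanishes at T_B = a/(Rb).
T_B = 0.246/(0.08206×0.0269) = 0.246/0.0022074 = 111.4 K

T_B ≈ 111.4 K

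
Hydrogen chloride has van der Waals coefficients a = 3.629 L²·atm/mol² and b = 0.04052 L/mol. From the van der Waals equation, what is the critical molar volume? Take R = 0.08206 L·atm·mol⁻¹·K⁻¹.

V_m,c ≈ 0.1216 L/mol

For a van der Waals gas, V_m,c = 3b.
V_m,c = 3×0.04052 = 0.1216 L/mol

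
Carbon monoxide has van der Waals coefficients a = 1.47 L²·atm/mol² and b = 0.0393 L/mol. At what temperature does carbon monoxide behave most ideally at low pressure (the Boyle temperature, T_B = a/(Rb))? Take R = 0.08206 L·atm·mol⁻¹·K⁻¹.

T_B ≈ 455.8 K

For a van der Waals gas the second virial coefficient B₂ = b − a/(RT) vanishes at T_B = a/(Rb).
T_B = 1.47/(0.08206×0.0393) = 1.47/0.0032250 = 455.8 K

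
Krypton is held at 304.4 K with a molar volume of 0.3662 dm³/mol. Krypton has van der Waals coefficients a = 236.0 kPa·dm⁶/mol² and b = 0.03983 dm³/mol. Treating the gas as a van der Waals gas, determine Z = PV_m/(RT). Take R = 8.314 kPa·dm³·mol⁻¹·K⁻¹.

Z ≈ 0.8674

P = RT/(V_m − b) − a/V_m² = (8.314)(304.4)/(0.3662 − 0.03983) − 236.0/(0.3662)²
  = 2530.8/0.32637 − 1759.8 = 7754.4 − 1759.8 = 5994.6 kPa
Z = PV_m/(RT) = (5994.6)(0.3662)/((8.314)(304.4)) = 2195.2/2530.8 = 0.8674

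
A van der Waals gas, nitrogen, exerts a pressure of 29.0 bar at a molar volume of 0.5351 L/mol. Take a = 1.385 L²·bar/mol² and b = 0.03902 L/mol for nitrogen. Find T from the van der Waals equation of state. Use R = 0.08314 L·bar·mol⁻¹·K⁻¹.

T ≈ 201.9 K

T = (P + a/V_m²)(V_m − b)/R
P + a/V_m² = 29.0 + 1.385/(0.5351)² = 33.837 bar
V_m − b = 0.5351 − 0.03902 = 0.49608 L/mol
T = (33.837)(0.49608)/0.08314 = 201.9 K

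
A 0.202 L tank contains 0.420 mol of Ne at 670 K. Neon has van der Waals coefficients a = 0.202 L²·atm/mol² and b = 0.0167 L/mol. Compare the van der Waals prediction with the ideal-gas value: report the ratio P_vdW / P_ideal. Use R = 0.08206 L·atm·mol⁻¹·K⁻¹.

P_vdW / P_ideal ≈ 1.028

Ideal: P_ideal = nRT/V = (0.420)(0.08206)(670)/0.202 = 114.315 atm
vdW: P = nRT/(V − nb) − a n²/V² = 23.0917/0.194986 − 0.0356328/0.0408040 = 118.427 − 0.873267 = 117.554 atm
Ratio = 117.554/114.315 = 1.028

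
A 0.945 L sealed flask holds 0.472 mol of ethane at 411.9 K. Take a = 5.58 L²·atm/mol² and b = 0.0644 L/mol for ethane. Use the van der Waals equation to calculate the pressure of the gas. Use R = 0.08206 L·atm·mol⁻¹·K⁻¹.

P = nRT/(V − nb) − a n²/V²
nRT/(V − nb) = (0.472)(0.08206)(411.9)/(0.945 − 0.472×0.0644) = 15.954/0.91460 = 17.444 atm
a n²/V² = (5.58)(0.472)²/(0.945)² = 1.3920 atm
P = 17.444 − 1.3920 = 16.05 atm

P ≈ 16.05 atm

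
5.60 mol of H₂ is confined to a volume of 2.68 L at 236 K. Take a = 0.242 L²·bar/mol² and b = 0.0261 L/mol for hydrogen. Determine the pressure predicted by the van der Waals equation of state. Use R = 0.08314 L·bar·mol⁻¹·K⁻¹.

P = nRT/(V − nb) − a n²/V²
nRT/(V − nb) = (5.60)(0.08314)(236)/(2.68 − 5.60×0.0261) = 109.88/2.5338 = 43.366 bar
a n²/V² = (0.242)(5.60)²/(2.68)² = 1.0566 bar
P = 43.366 − 1.0566 = 42.31 bar

P ≈ 42.31 bar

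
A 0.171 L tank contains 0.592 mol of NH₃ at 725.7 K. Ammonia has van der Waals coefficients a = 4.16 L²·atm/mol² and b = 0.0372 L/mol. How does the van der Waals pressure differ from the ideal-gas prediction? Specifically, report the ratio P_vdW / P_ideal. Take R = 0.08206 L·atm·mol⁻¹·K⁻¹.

Ideal: P_ideal = nRT/V = (0.592)(0.08206)(725.7)/0.171 = 206.165 atm
vdW: P = nRT/(V − nb) − a n²/V² = 35.2542/0.148978 − 1.45793/0.0292410 = 236.640 − 49.8591 = 186.781 atm
Ratio = 186.781/206.165 = 0.9060

P_vdW / P_ideal ≈ 0.9060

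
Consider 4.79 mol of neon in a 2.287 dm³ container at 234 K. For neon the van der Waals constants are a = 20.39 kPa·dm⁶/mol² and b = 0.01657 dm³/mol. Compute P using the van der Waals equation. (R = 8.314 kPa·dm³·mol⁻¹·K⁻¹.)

P ≈ 4132 kPa

P = nRT/(V − nb) − a n²/V²
nRT/(V − nb) = (4.79)(8.314)(234)/(2.287 − 4.79×0.01657) = 9318.8/2.2076 = 4221.2 kPa
a n²/V² = (20.39)(4.79)²/(2.287)² = 89.445 kPa
P = 4221.2 − 89.445 = 4132 kPa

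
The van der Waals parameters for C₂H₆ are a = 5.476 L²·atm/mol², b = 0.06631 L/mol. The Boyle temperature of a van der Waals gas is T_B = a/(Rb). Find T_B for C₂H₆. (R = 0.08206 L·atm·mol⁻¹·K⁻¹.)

For a van der Waals gas the second virial coefficient B₂ = b − a/(RT) vanishes at T_B = a/(Rb).
T_B = 5.476/(0.08206×0.06631) = 5.476/0.0054414 = 1006 K

T_B ≈ 1006 K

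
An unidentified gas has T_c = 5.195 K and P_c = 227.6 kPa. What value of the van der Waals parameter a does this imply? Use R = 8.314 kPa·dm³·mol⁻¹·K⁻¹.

From T_c = 8a/(27Rb) and P_c = a/(27b²): a = 27 R² T_c²/(64 P_c).
a = 27×(8.314)²×(5.195)²/(64×227.6) = 50368/14566 = 3.458 kPa·dm⁶/mol²

a ≈ 3.458 kPa·dm⁶/mol²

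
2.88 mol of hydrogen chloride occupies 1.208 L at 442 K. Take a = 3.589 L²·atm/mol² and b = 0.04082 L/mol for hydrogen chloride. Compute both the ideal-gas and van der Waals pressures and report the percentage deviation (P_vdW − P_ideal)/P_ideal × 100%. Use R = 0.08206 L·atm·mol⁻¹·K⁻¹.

-12.81 %

Ideal: P_ideal = nRT/V = (2.88)(0.08206)(442)/1.208 = 86.4728 atm
vdW: P = nRT/(V − nb) − a n²/V² = 104.459/1.09044 − 29.7686/1.45926 = 95.7953 − 20.3998 = 75.3955 atm
% deviation = (75.3955 − 86.4728)/86.4728 × 100% = -12.81%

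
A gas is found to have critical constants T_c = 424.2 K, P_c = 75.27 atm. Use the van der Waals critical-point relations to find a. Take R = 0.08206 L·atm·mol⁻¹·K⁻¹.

a ≈ 6.792 L²·atm/mol²

From T_c = 8a/(27Rb) and P_c = a/(27b²): a = 27 R² T_c²/(64 P_c).
a = 27×(0.08206)²×(424.2)²/(64×75.27) = 32717/4817.3 = 6.792 L²·atm/mol²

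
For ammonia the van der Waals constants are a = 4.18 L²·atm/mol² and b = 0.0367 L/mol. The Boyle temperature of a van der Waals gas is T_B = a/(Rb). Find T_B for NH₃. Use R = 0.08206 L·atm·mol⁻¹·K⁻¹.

T_B ≈ 1388 K

For a van der Waals gas the second virial coefficient B₂ = b − a/(RT) vanishes at T_B = a/(Rb).
T_B = 4.18/(0.08206×0.0367) = 4.18/0.0030116 = 1388 K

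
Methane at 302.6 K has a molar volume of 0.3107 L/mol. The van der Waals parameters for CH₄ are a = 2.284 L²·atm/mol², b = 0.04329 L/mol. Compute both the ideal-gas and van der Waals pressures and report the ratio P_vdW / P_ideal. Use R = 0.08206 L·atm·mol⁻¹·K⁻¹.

Ideal: P_ideal = RT/V_m = (0.08206)(302.6)/0.3107 = 79.9207 atm
vdW: P = RT/(V_m − b) − a/V_m² = 24.8314/0.267410 − 2.284/0.0965345 = 92.8589 − 23.6599 = 69.1990 atm
Ratio = 69.1990/79.9207 = 0.8658

P_vdW / P_ideal ≈ 0.8658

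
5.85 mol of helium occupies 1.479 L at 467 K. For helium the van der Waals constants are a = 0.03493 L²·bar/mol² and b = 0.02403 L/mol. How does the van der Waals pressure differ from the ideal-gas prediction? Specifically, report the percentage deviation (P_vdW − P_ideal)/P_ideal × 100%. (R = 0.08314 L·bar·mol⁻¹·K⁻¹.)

Ideal: P_ideal = nRT/V = (5.85)(0.08314)(467)/1.479 = 153.573 bar
vdW: P = nRT/(V − nb) − a n²/V² = 227.134/1.33842 − 1.19539/2.18744 = 169.703 − 0.546479 = 169.157 bar
% deviation = (169.157 − 153.573)/153.573 × 100% = 10.15%

10.15 %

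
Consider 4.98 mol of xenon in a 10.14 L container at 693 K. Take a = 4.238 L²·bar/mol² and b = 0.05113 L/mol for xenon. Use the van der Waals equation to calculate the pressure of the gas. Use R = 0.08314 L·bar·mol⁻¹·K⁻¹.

P = nRT/(V − nb) − a n²/V²
nRT/(V − nb) = (4.98)(0.08314)(693)/(10.14 − 4.98×0.05113) = 286.93/9.8854 = 29.026 bar
a n²/V² = (4.238)(4.98)²/(10.14)² = 1.0222 bar
P = 29.026 − 1.0222 = 28.00 bar

P ≈ 28.00 bar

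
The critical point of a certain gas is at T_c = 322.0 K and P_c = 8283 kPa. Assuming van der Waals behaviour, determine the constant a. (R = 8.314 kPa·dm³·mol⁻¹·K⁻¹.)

a ≈ 365.0 kPa·dm⁶/mol²

From T_c = 8a/(27Rb) and P_c = a/(27b²): a = 27 R² T_c²/(64 P_c).
a = 27×(8.314)²×(322.0)²/(64×8283) = 193506496/530112 = 365.0 kPa·dm⁶/mol²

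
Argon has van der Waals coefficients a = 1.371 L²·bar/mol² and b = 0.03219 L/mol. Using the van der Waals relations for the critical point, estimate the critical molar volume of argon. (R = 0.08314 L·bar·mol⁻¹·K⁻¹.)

For a van der Waals gas, V_m,c = 3b.
V_m,c = 3×0.03219 = 0.09657 L/mol

V_m,c ≈ 0.09657 L/mol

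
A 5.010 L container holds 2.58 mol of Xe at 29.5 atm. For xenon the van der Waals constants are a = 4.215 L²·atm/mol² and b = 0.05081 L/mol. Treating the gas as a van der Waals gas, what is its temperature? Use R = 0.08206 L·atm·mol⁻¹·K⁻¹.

T ≈ 705.6 K

T = (P + a n²/V²)(V − nb)/(nR)
P + a n²/V² = 29.5 + (4.215)(2.58)²/(5.010)² = 30.618 atm
V − nb = 5.010 − (2.58)(0.05081) = 4.8789 L
T = (30.618)(4.8789)/((2.58)(0.08206)) = 705.6 K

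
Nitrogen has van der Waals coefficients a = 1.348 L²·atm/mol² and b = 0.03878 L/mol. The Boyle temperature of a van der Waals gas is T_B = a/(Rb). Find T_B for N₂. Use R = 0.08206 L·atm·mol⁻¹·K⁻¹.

For a van der Waals gas the second virial coefficient B₂ = b − a/(RT) vanishes at T_B = a/(Rb).
T_B = 1.348/(0.08206×0.03878) = 1.348/0.0031823 = 423.6 K

T_B ≈ 423.6 K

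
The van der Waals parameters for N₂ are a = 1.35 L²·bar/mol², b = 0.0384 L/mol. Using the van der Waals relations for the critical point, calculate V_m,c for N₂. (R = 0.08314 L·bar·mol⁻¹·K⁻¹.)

V_m,c ≈ 0.1152 L/mol

For a van der Waals gas, V_m,c = 3b.
V_m,c = 3×0.0384 = 0.1152 L/mol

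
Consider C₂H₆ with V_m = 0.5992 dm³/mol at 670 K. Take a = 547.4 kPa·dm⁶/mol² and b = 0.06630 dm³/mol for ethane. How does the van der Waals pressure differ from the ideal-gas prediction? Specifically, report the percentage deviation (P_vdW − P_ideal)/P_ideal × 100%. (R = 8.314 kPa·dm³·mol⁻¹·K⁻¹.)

Ideal: P_ideal = RT/V_m = (8.314)(670)/0.5992 = 9296.36 kPa
vdW: P = RT/(V_m − b) − a/V_m² = 5570.38/0.532900 − 547.4/0.359041 = 10453.0 − 1524.62 = 8928.4 kPa
% deviation = (8928.4 − 9296.36)/9296.36 × 100% = -3.96%

-3.96 %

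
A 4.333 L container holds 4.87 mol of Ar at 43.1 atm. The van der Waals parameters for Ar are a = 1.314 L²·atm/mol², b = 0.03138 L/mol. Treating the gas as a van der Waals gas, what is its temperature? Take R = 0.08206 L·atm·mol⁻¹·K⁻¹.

T ≈ 468.2 K

T = (P + a n²/V²)(V − nb)/(nR)
P + a n²/V² = 43.1 + (1.314)(4.87)²/(4.333)² = 44.760 atm
V − nb = 4.333 − (4.87)(0.03138) = 4.1802 L
T = (44.760)(4.1802)/((4.87)(0.08206)) = 468.2 K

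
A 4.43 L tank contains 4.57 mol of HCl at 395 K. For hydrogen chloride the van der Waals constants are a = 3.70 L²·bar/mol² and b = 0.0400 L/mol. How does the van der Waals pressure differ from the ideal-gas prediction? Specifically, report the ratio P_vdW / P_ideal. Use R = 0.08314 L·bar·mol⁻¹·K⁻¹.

Ideal: P_ideal = nRT/V = (4.57)(0.08314)(395)/4.43 = 33.8781 bar
vdW: P = nRT/(V − nb) − a n²/V² = 150.080/4.24720 − 77.2741/19.6249 = 35.3362 − 3.93755 = 31.3987 bar
Ratio = 31.3987/33.8781 = 0.9268

P_vdW / P_ideal ≈ 0.9268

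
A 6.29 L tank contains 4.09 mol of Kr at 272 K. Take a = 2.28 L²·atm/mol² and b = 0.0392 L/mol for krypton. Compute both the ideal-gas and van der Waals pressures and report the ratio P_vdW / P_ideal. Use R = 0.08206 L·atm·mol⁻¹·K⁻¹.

Ideal: P_ideal = nRT/V = (4.09)(0.08206)(272)/6.29 = 14.5135 atm
vdW: P = nRT/(V − nb) − a n²/V² = 91.2901/6.12967 − 38.1401/39.5641 = 14.8932 − 0.964008 = 13.9292 atm
Ratio = 13.9292/14.5135 = 0.9597

P_vdW / P_ideal ≈ 0.9597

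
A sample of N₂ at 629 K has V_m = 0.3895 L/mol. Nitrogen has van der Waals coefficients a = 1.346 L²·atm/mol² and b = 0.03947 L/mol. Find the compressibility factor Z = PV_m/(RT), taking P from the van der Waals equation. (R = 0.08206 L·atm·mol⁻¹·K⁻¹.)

Z ≈ 1.046

P = RT/(V_m − b) − a/V_m² = (0.08206)(629)/(0.3895 − 0.03947) − 1.346/(0.3895)²
  = 51.616/0.35003 − 8.8722 = 147.46 − 8.8722 = 138.59 atm
Z = PV_m/(RT) = (138.59)(0.3895)/((0.08206)(629)) = 53.981/51.616 = 1.046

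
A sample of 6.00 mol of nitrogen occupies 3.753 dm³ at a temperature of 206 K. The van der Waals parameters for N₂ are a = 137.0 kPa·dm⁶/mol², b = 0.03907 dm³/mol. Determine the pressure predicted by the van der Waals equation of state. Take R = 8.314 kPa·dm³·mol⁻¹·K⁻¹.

P ≈ 2570 kPa

P = nRT/(V − nb) − a n²/V²
nRT/(V − nb) = (6.00)(8.314)(206)/(3.753 − 6.00×0.03907) = 10276/3.5186 = 2920.5 kPa
a n²/V² = (137.0)(6.00)²/(3.753)² = 350.16 kPa
P = 2920.5 − 350.16 = 2570 kPa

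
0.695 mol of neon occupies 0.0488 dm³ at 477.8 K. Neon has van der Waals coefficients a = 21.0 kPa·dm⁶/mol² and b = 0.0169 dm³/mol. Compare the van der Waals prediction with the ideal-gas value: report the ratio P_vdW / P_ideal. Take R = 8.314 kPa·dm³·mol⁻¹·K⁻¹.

Ideal: P_ideal = nRT/V = (0.695)(8.314)(477.8)/0.0488 = 56574.6 kPa
vdW: P = nRT/(V − nb) − a n²/V² = 2760.84/0.0370545 − 10.1435/0.00238144 = 74507.5 − 4259.40 = 70248.1 kPa
Ratio = 70248.1/56574.6 = 1.242

P_vdW / P_ideal ≈ 1.242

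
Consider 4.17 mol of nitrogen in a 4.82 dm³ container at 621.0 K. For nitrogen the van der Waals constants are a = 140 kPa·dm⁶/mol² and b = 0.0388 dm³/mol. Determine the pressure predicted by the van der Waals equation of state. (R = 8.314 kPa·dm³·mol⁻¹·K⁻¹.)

P ≈ 4517 kPa

P = nRT/(V − nb) − a n²/V²
nRT/(V − nb) = (4.17)(8.314)(621.0)/(4.82 − 4.17×0.0388) = 21530/4.6582 = 4622.0 kPa
a n²/V² = (140)(4.17)²/(4.82)² = 104.79 kPa
P = 4622.0 − 104.79 = 4517 kPa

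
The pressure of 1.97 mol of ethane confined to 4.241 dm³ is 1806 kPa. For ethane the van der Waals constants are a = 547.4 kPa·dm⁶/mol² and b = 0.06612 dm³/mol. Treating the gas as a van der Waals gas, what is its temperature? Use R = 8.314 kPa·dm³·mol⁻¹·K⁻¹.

T ≈ 482.9 K

T = (P + a n²/V²)(V − nb)/(nR)
P + a n²/V² = 1806 + (547.4)(1.97)²/(4.241)² = 1924.1 kPa
V − nb = 4.241 − (1.97)(0.06612) = 4.1107 dm³
T = (1924.1)(4.1107)/((1.97)(8.314)) = 482.9 K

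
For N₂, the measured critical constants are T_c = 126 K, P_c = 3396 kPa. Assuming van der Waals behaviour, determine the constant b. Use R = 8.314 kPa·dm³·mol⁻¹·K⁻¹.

b ≈ 0.03856 dm³/mol

From T_c = 8a/(27Rb) and P_c = a/(27b²): b = R T_c/(8 P_c).
b = (8.314)(126)/(8×3396) = 1047.6/27168 = 0.03856 dm³/mol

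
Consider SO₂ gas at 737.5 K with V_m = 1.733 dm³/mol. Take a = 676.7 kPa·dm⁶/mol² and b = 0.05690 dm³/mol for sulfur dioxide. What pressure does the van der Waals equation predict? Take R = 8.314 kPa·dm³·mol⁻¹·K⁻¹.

P ≈ 3433 kPa

P = RT/(V_m − b) − a/V_m²
RT/(V_m − b) = (8.314)(737.5)/(1.733 − 0.05690) = 6131.6/1.6761 = 3658.3 kPa
a/V_m² = 676.7/(1.733)² = 225.32 kPa
P = 3658.3 − 225.32 = 3433 kPa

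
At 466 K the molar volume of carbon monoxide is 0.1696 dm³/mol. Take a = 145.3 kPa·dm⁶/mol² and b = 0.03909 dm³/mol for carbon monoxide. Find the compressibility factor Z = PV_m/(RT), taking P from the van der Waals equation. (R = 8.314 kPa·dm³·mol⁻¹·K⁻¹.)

Z ≈ 1.078

P = RT/(V_m − b) − a/V_m² = (8.314)(466)/(0.1696 − 0.03909) − 145.3/(0.1696)²
  = 3874.3/0.13051 − 5051.4 = 29686 − 5051.4 = 24635 kPa
Z = PV_m/(RT) = (24635)(0.1696)/((8.314)(466)) = 4178.1/3874.3 = 1.078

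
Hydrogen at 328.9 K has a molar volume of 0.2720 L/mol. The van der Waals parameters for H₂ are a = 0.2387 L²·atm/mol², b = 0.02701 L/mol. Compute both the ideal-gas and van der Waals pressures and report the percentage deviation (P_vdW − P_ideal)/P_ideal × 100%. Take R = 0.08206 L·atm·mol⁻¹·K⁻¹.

Ideal: P_ideal = RT/V_m = (0.08206)(328.9)/0.2720 = 99.2262 atm
vdW: P = RT/(V_m − b) − a/V_m² = 26.9895/0.244990 − 0.2387/0.0739840 = 110.166 − 3.22637 = 106.940 atm
% deviation = (106.940 − 99.2262)/99.2262 × 100% = 7.77%

7.77 %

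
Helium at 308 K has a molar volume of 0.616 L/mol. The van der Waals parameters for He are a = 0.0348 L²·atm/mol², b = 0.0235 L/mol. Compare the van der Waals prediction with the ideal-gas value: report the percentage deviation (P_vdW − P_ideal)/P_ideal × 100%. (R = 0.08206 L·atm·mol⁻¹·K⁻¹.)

3.74 %

Ideal: P_ideal = RT/V_m = (0.08206)(308)/0.616 = 41.0300 atm
vdW: P = RT/(V_m − b) − a/V_m² = 25.2745/0.592500 − 0.0348/0.379456 = 42.6574 − 0.0917102 = 42.5657 atm
% deviation = (42.5657 − 41.0300)/41.0300 × 100% = 3.74%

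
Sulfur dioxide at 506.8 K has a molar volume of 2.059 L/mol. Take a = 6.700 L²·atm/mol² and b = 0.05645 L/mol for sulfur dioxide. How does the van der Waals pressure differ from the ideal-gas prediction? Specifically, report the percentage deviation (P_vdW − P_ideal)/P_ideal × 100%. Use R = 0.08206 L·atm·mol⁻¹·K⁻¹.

-5.01 %

Ideal: P_ideal = RT/V_m = (0.08206)(506.8)/2.059 = 20.1982 atm
vdW: P = RT/(V_m − b) − a/V_m² = 41.5880/2.00255 − 6.700/4.23948 = 20.7675 − 1.58038 = 19.1871 atm
% deviation = (19.1871 − 20.1982)/20.1982 × 100% = -5.01%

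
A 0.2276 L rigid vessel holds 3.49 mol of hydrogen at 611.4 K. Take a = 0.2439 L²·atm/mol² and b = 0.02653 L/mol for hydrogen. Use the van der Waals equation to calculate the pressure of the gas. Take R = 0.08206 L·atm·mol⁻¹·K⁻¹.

P = nRT/(V − nb) − a n²/V²
nRT/(V − nb) = (3.49)(0.08206)(611.4)/(0.2276 − 3.49×0.02653) = 175.10/0.13501 = 1296.9 atm
a n²/V² = (0.2439)(3.49)²/(0.2276)² = 57.348 atm
P = 1296.9 − 57.348 = 1240 atm

P ≈ 1240 atm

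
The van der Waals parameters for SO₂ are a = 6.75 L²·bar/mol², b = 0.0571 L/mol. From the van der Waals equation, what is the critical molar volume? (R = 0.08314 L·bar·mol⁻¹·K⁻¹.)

V_m,c ≈ 0.1713 L/mol

For a van der Waals gas, V_m,c = 3b.
V_m,c = 3×0.0571 = 0.1713 L/mol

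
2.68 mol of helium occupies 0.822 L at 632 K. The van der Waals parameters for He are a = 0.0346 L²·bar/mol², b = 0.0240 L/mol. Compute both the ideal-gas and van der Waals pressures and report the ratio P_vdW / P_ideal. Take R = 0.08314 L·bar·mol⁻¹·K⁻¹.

P_vdW / P_ideal ≈ 1.083

Ideal: P_ideal = nRT/V = (2.68)(0.08314)(632)/0.822 = 171.313 bar
vdW: P = nRT/(V − nb) − a n²/V² = 140.819/0.757680 − 0.248511/0.675684 = 185.856 − 0.367792 = 185.488 bar
Ratio = 185.488/171.313 = 1.083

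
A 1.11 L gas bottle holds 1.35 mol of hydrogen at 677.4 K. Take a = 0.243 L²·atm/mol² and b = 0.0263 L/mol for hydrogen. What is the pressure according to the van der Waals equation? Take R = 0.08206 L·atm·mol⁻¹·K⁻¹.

P ≈ 69.48 atm

P = nRT/(V − nb) − a n²/V²
nRT/(V − nb) = (1.35)(0.08206)(677.4)/(1.11 − 1.35×0.0263) = 75.043/1.0745 = 69.840 atm
a n²/V² = (0.243)(1.35)²/(1.11)² = 0.35944 atm
P = 69.840 − 0.35944 = 69.48 atm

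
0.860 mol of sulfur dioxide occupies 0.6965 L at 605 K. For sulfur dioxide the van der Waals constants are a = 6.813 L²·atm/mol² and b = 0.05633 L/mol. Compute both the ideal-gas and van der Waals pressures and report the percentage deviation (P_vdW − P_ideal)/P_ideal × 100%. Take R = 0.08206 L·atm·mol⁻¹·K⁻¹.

-9.47 %

Ideal: P_ideal = nRT/V = (0.860)(0.08206)(605)/0.6965 = 61.3005 atm
vdW: P = nRT/(V − nb) − a n²/V² = 42.6958/0.648056 − 5.03889/0.485112 = 65.8829 − 10.3871 = 55.4958 atm
% deviation = (55.4958 − 61.3005)/61.3005 × 100% = -9.47%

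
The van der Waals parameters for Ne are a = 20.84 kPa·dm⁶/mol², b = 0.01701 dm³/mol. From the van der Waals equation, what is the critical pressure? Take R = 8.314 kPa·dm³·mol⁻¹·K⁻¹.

For a van der Waals gas, P_c = a/(27b²).
P_c = 20.84/(27×(0.01701)²) = 20.84/0.0078122 = 2668 kPa

P_c ≈ 2668 kPa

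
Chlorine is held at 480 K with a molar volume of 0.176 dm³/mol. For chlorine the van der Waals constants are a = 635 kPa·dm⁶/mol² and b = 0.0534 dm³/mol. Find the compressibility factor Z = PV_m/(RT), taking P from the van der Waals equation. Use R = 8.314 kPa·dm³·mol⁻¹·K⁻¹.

Z ≈ 0.5315

P = RT/(V_m − b) − a/V_m² = (8.314)(480)/(0.176 − 0.0534) − 635/(0.176)²
  = 3990.7/0.12260 − 20500 = 32551 − 20500 = 12051 kPa
Z = PV_m/(RT) = (12051)(0.176)/((8.314)(480)) = 2121.0/3990.7 = 0.5315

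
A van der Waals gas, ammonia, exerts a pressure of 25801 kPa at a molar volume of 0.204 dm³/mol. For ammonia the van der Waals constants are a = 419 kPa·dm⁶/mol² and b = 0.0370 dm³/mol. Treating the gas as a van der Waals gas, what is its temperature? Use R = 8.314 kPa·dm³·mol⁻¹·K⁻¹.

T ≈ 720.5 K

T = (P + a/V_m²)(V_m − b)/R
P + a/V_m² = 25801 + 419/(0.204)² = 35869 kPa
V_m − b = 0.204 − 0.0370 = 0.16700 dm³/mol
T = (35869)(0.16700)/8.314 = 720.5 K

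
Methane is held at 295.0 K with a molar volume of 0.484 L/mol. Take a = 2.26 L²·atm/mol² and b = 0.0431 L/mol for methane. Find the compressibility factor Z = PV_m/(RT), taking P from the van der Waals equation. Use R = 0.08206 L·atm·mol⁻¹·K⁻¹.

P = RT/(V_m − b) − a/V_m² = (0.08206)(295.0)/(0.484 − 0.0431) − 2.26/(0.484)²
  = 24.208/0.44090 − 9.6476 = 54.906 − 9.6476 = 45.258 atm
Z = PV_m/(RT) = (45.258)(0.484)/((0.08206)(295.0)) = 21.905/24.208 = 0.9049

Z ≈ 0.9049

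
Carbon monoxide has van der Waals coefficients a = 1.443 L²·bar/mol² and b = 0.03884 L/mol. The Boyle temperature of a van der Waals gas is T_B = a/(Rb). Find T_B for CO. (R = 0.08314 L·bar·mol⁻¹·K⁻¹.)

For a van der Waals gas the second virial coefficient B₂ = b − a/(RT) vanishes at T_B = a/(Rb).
T_B = 1.443/(0.08314×0.03884) = 1.443/0.0032292 = 446.9 K

T_B ≈ 446.9 K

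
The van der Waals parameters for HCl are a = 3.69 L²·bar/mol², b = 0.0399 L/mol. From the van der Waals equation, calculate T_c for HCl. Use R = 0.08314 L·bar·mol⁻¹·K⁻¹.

T_c ≈ 329.6 K

For a van der Waals gas, T_c = 8a/(27Rb).
T_c = 8×3.69/(27×0.08314×0.0399) = 29.520/0.089567 = 329.6 K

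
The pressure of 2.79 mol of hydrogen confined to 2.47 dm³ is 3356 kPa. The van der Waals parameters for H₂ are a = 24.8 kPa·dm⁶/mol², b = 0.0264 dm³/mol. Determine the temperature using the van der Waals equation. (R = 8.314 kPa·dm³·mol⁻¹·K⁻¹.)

T ≈ 350.0 K

T = (P + a n²/V²)(V − nb)/(nR)
P + a n²/V² = 3356 + (24.8)(2.79)²/(2.47)² = 3387.6 kPa
V − nb = 2.47 − (2.79)(0.0264) = 2.3963 dm³
T = (3387.6)(2.3963)/((2.79)(8.314)) = 350.0 K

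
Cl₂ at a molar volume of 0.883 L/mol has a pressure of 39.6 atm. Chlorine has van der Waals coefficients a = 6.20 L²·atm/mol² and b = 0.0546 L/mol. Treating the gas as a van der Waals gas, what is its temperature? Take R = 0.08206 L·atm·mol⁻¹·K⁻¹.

T = (P + a/V_m²)(V_m − b)/R
P + a/V_m² = 39.6 + 6.20/(0.883)² = 47.552 atm
V_m − b = 0.883 − 0.0546 = 0.82840 L/mol
T = (47.552)(0.82840)/0.08206 = 480.0 K

T ≈ 480.0 K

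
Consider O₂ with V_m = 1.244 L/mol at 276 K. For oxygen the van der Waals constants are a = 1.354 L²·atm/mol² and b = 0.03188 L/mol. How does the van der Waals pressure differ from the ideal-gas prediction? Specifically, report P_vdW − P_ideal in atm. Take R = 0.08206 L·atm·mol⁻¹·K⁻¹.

ΔP ≈ -0.396 atm

Ideal: P_ideal = RT/V_m = (0.08206)(276)/1.244 = 18.2062 atm
vdW: P = RT/(V_m − b) − a/V_m² = 22.6486/1.21212 − 1.354/1.54754 = 18.6851 − 0.874937 = 17.8102 atm
ΔP = 17.8102 − 18.2062 = -0.396 atm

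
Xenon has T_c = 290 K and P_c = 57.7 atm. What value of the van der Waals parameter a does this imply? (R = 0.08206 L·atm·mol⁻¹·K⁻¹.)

a ≈ 4.141 L²·atm/mol²

From T_c = 8a/(27Rb) and P_c = a/(27b²): a = 27 R² T_c²/(64 P_c).
a = 27×(0.08206)²×(290)²/(64×57.7) = 15291/3692.8 = 4.141 L²·atm/mol²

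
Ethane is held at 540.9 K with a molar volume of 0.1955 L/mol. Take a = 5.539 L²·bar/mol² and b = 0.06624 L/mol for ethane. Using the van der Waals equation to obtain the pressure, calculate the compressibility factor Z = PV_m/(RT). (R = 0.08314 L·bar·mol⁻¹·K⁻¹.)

Z ≈ 0.8824

P = RT/(V_m − b) − a/V_m² = (0.08314)(540.9)/(0.1955 − 0.06624) − 5.539/(0.1955)²
  = 44.970/0.12926 − 144.92 = 347.90 − 144.92 = 202.98 bar
Z = PV_m/(RT) = (202.98)(0.1955)/((0.08314)(540.9)) = 39.683/44.970 = 0.8824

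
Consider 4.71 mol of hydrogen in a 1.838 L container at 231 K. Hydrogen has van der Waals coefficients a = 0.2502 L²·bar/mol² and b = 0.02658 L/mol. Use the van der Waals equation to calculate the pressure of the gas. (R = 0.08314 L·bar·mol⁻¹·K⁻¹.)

P ≈ 51.17 bar

P = nRT/(V − nb) − a n²/V²
nRT/(V − nb) = (4.71)(0.08314)(231)/(1.838 − 4.71×0.02658) = 90.457/1.7128 = 52.812 bar
a n²/V² = (0.2502)(4.71)²/(1.838)² = 1.6430 bar
P = 52.812 − 1.6430 = 51.17 bar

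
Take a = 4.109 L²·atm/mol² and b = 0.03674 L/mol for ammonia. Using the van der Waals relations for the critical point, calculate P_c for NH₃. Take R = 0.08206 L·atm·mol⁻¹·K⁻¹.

P_c ≈ 112.7 atm

For a van der Waals gas, P_c = a/(27b²).
P_c = 4.109/(27×(0.03674)²) = 4.109/0.036445 = 112.7 atm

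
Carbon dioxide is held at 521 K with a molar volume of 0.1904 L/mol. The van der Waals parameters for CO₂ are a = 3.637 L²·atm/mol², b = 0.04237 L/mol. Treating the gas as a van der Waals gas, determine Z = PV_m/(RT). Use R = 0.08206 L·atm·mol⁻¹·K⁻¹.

P = RT/(V_m − b) − a/V_m² = (0.08206)(521)/(0.1904 − 0.04237) − 3.637/(0.1904)²
  = 42.753/0.14803 − 100.33 = 288.81 − 100.33 = 188.48 atm
Z = PV_m/(RT) = (188.48)(0.1904)/((0.08206)(521)) = 35.887/42.753 = 0.8394

Z ≈ 0.8394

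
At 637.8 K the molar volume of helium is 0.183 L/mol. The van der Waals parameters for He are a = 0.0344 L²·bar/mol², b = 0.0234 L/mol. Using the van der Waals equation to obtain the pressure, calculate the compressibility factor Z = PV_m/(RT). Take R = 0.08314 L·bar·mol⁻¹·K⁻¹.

Z ≈ 1.143

P = RT/(V_m − b) − a/V_m² = (0.08314)(637.8)/(0.183 − 0.0234) − 0.0344/(0.183)²
  = 53.027/0.15960 − 1.0272 = 332.25 − 1.0272 = 331.22 bar
Z = PV_m/(RT) = (331.22)(0.183)/((0.08314)(637.8)) = 60.613/53.027 = 1.143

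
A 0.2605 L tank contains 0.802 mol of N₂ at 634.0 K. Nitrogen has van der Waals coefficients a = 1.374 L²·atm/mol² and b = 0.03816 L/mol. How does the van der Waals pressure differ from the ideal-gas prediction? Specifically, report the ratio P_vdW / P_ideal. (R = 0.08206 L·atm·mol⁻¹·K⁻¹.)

Ideal: P_ideal = nRT/V = (0.802)(0.08206)(634.0)/0.2605 = 160.172 atm
vdW: P = nRT/(V − nb) − a n²/V² = 41.7249/0.229896 − 0.883762/0.0678603 = 181.495 − 13.0233 = 168.472 atm
Ratio = 168.472/160.172 = 1.052

P_vdW / P_ideal ≈ 1.052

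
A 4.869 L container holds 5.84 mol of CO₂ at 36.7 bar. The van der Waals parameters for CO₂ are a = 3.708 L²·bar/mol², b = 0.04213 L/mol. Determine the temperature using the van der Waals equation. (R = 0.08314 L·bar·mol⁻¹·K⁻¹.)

T ≈ 400.2 K

T = (P + a n²/V²)(V − nb)/(nR)
P + a n²/V² = 36.7 + (3.708)(5.84)²/(4.869)² = 42.034 bar
V − nb = 4.869 − (5.84)(0.04213) = 4.6230 L
T = (42.034)(4.6230)/((5.84)(0.08314)) = 400.2 K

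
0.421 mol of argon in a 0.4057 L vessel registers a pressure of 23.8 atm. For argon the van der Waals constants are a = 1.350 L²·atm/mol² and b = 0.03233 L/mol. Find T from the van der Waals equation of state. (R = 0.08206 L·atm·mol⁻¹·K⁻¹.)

T = (P + a n²/V²)(V − nb)/(nR)
P + a n²/V² = 23.8 + (1.350)(0.421)²/(0.4057)² = 25.254 atm
V − nb = 0.4057 − (0.421)(0.03233) = 0.39209 L
T = (25.254)(0.39209)/((0.421)(0.08206)) = 286.6 K

T ≈ 286.6 K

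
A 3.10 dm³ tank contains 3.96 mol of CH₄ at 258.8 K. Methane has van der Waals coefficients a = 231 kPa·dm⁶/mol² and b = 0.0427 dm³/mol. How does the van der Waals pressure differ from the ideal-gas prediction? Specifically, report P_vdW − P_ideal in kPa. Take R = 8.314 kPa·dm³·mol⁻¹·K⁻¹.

Ideal: P_ideal = nRT/V = (3.96)(8.314)(258.8)/3.10 = 2748.58 kPa
vdW: P = nRT/(V − nb) − a n²/V² = 8520.59/2.93091 − 3622.45/9.61000 = 2907.15 − 376.946 = 2530.20 kPa
ΔP = 2530.20 − 2748.58 = -218.4 kPa

ΔP ≈ -218.4 kPa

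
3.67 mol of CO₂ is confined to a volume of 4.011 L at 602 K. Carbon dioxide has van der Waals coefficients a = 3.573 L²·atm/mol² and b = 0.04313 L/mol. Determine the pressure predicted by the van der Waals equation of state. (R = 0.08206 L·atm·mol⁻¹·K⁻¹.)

P = nRT/(V − nb) − a n²/V²
nRT/(V − nb) = (3.67)(0.08206)(602)/(4.011 − 3.67×0.04313) = 181.30/3.8527 = 47.058 atm
a n²/V² = (3.573)(3.67)²/(4.011)² = 2.9913 atm
P = 47.058 − 2.9913 = 44.07 atm

P ≈ 44.07 atm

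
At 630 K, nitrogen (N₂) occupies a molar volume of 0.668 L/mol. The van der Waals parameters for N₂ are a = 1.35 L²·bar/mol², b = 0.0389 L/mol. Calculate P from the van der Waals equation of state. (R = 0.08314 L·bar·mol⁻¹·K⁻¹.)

P = RT/(V_m − b) − a/V_m²
RT/(V_m − b) = (0.08314)(630)/(0.668 − 0.0389) = 52.378/0.62910 = 83.259 bar
a/V_m² = 1.35/(0.668)² = 3.0254 bar
P = 83.259 − 3.0254 = 80.23 bar

P ≈ 80.23 bar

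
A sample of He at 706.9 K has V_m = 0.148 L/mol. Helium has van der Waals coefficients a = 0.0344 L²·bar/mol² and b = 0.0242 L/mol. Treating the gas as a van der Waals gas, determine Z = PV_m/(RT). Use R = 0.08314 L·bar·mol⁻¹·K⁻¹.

P = RT/(V_m − b) − a/V_m² = (0.08314)(706.9)/(0.148 − 0.0242) − 0.0344/(0.148)²
  = 58.772/0.12380 − 1.5705 = 474.73 − 1.5705 = 473.16 bar
Z = PV_m/(RT) = (473.16)(0.148)/((0.08314)(706.9)) = 70.028/58.772 = 1.192

Z ≈ 1.192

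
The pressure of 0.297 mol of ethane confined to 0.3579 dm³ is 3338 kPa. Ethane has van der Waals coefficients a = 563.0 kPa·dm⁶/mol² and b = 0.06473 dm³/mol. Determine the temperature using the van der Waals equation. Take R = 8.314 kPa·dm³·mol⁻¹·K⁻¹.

T = (P + a n²/V²)(V − nb)/(nR)
P + a n²/V² = 3338 + (563.0)(0.297)²/(0.3579)² = 3725.7 kPa
V − nb = 0.3579 − (0.297)(0.06473) = 0.33868 dm³
T = (3725.7)(0.33868)/((0.297)(8.314)) = 511.0 K

T ≈ 511.0 K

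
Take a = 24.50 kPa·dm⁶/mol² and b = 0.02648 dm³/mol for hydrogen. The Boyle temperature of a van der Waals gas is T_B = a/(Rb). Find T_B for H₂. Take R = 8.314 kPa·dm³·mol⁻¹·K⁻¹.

For a van der Waals gas the second virial coefficient B₂ = b − a/(RT) vanishes at T_B = a/(Rb).
T_B = 24.50/(8.314×0.02648) = 24.50/0.22015 = 111.3 K

T_B ≈ 111.3 K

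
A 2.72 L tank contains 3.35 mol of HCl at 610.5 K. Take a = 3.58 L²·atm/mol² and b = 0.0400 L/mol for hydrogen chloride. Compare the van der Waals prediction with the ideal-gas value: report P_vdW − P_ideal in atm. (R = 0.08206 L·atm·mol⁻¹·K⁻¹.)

ΔP ≈ -2.233 atm

Ideal: P_ideal = nRT/V = (3.35)(0.08206)(610.5)/2.72 = 61.7011 atm
vdW: P = nRT/(V − nb) − a n²/V² = 167.827/2.58600 − 40.1766/7.39840 = 64.8983 − 5.43044 = 59.4679 atm
ΔP = 59.4679 − 61.7011 = -2.233 atm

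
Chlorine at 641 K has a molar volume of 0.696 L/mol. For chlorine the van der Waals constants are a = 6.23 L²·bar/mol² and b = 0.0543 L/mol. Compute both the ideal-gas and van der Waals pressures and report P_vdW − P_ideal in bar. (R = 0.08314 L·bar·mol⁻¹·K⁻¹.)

Ideal: P_ideal = RT/V_m = (0.08314)(641)/0.696 = 76.5700 bar
vdW: P = RT/(V_m − b) − a/V_m² = 53.2927/0.641700 − 6.23/0.484416 = 83.0492 − 12.8608 = 70.1884 bar
ΔP = 70.1884 − 76.5700 = -6.382 bar

ΔP ≈ -6.382 bar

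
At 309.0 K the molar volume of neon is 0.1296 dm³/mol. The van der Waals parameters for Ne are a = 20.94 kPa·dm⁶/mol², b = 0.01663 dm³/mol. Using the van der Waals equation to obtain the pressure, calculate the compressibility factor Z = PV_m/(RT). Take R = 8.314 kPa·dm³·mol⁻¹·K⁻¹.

Z ≈ 1.084

P = RT/(V_m − b) − a/V_m² = (8.314)(309.0)/(0.1296 − 0.01663) − 20.94/(0.1296)²
  = 2569.0/0.11297 − 1246.7 = 22741 − 1246.7 = 21494 kPa
Z = PV_m/(RT) = (21494)(0.1296)/((8.314)(309.0)) = 2785.6/2569.0 = 1.084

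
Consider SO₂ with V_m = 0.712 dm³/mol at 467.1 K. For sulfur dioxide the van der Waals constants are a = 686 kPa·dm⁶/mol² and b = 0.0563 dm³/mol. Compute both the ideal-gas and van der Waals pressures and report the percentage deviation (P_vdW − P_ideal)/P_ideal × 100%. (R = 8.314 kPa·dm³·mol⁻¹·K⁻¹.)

Ideal: P_ideal = RT/V_m = (8.314)(467.1)/0.712 = 5454.31 kPa
vdW: P = RT/(V_m − b) − a/V_m² = 3883.47/0.655700 − 686/0.506944 = 5922.63 − 1353.21 = 4569.42 kPa
% deviation = (4569.42 − 5454.31)/5454.31 × 100% = -16.22%

-16.22 %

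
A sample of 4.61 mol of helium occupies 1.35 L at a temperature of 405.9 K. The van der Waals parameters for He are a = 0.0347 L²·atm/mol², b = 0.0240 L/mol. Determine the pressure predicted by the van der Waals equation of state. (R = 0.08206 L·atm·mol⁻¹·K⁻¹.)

P ≈ 123.5 atm

P = nRT/(V − nb) − a n²/V²
nRT/(V − nb) = (4.61)(0.08206)(405.9)/(1.35 − 4.61×0.0240) = 153.55/1.2394 = 123.89 atm
a n²/V² = (0.0347)(4.61)²/(1.35)² = 0.40464 atm
P = 123.89 − 0.40464 = 123.5 atm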